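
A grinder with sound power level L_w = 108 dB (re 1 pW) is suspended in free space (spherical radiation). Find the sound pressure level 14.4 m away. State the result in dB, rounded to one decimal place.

73.8 dB

Free-field spherical radiation: L_p = L_w − 10·log₁₀(4π·r²), r = 14.4 m.
4π·r² = 2606 m², 10·log₁₀ of that is 34.159 dB.
L_p = 108 − 34.159 = 73.84 dB.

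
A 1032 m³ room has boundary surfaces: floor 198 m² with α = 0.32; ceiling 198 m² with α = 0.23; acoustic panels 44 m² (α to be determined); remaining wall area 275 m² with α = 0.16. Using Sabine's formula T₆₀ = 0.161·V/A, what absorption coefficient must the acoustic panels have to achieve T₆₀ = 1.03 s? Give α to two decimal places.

A = 0.161·V/T₆₀ = 0.161·1032/1.03 = 161.31 m² sabins.
Absorption from the other surfaces = 198·0.32 + 198·0.23 + 275·0.16 = 152.90 m², so the acoustic panels must supply 8.41 m² over 44 m².
α = 8.41/44 = 0.191.

0.19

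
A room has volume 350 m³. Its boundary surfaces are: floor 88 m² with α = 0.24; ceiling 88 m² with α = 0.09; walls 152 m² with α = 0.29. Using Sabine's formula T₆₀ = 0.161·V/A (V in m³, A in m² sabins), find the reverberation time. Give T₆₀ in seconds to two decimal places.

0.77 s

Summing Sᵢαᵢ: 88·0.24 + 88·0.09 + 152·0.29 = 73.12 m².
T₆₀ = 0.161 × 350 / 73.12 = 0.771 s.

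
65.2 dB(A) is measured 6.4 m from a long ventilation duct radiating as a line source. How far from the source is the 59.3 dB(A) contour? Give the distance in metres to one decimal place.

24.9 m

Line-source spreading drops the level by 10·log₁₀(r₂/r₁); inverting, r₂/r₁ = 10^(ΔL/10).
r₂ = 6.4·10^((65.2−59.3)/10) = 6.4·10^(5.9/10) = 24.90 m.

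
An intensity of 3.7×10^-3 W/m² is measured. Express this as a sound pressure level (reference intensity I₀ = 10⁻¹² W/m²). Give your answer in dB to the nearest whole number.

L = 10·log₁₀(I/I₀) = 10·log₁₀(3.7×10^-3/10⁻¹²) = 10·log₁₀(3.7×10^9).
L = 10·(0.5682 + 9) = 95.68 dB.

96 dB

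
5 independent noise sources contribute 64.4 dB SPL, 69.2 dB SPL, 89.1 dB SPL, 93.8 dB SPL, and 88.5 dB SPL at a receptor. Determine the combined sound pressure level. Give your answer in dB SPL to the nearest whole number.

96 dB SPL

Incoherent sources combine by intensity addition: L_total = 10·log₁₀(Σ 10^(L_i/10)).
Σ 10^(L/10) = 10^(64.4/10) + 10^(69.2/10) + 10^(89.1/10) + 10^(93.8/10) + 10^(88.5/10) = 3.931e+09.
L_total = 10·log₁₀(3.931e+09) = 95.94 dB SPL.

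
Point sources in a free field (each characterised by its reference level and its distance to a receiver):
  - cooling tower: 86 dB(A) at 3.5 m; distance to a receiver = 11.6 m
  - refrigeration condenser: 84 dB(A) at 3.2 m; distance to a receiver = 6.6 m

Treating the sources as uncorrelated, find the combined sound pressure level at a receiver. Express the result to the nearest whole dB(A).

80 dB(A)

Propagate each source to the receiver with L = L_ref − 20·log₁₀(r/r_ref), then add intensities.
cooling tower: 86 − 20·log₁₀(11.6/3.5) = 86 − 10.41 = 75.59 dB(A).
refrigeration condenser: 84 − 20·log₁₀(6.6/3.2) = 84 − 6.29 = 77.71 dB(A).
Σ 10^(L/10) = 9.529e+07 → L_total = 10·log₁₀(9.529e+07) = 79.79 dB(A).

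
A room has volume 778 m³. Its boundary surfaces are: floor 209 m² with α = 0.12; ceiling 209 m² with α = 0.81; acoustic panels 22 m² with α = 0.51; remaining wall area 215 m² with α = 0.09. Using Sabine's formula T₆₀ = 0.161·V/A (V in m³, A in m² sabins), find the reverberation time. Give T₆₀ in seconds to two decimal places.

A = Σ Sᵢαᵢ = 209·0.12 + 209·0.81 + 22·0.51 + 215·0.09 = 224.94 m².
T₆₀ = 0.161 × 778 / 224.94 = 0.557 s.

0.56 s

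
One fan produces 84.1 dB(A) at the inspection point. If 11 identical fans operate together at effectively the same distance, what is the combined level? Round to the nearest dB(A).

95 dB(A)

L_total = L₁ + 10·log₁₀ N for N identical incoherent sources.
L_total = 84.1 + 10·log₁₀(11) = 84.1 + 10.414 = 94.51 dB(A).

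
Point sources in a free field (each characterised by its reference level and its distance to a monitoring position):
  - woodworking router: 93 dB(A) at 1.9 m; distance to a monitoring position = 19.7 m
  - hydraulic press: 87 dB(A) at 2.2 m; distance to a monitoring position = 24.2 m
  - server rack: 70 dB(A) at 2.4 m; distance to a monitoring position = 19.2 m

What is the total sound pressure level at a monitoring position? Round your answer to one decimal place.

Apply inverse-square spreading to bring every level to the receiver, then sum 10^(L/10).
woodworking router: 93 − 20·log₁₀(19.7/1.9) = 93 − 20.31 = 72.69 dB(A).
hydraulic press: 87 − 20·log₁₀(24.2/2.2) = 87 − 20.83 = 66.17 dB(A).
server rack: 70 − 20·log₁₀(19.2/2.4) = 70 − 18.06 = 51.94 dB(A).
Σ 10^(L/10) = 2.286e+07 → L_total = 10·log₁₀(2.286e+07) = 73.59 dB(A).

73.6 dB(A)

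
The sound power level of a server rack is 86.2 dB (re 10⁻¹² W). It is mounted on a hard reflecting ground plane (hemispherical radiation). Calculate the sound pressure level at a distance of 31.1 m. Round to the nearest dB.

48 dB

L_p = L_w − 10·log₁₀(2π·r²) with r = 31.1 m.
2π·r² = 6077 m², 10·log₁₀ of that is 37.837 dB.
L_p = 86.2 − 37.837 = 48.36 dB.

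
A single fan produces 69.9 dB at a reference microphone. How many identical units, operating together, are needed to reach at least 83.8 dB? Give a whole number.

25

Need L₁ + 10·log₁₀ N ≥ 83.8, i.e. log₁₀ N ≥ 1.39.
N ≥ 10^(13.9/10) = 24.547, so N = 25.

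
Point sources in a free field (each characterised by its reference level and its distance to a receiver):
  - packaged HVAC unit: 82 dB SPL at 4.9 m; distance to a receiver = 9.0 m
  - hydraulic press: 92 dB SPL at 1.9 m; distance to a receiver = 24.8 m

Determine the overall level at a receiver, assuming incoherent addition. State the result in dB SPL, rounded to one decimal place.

Propagate each source to the receiver with L = L_ref − 20·log₁₀(r/r_ref), then add intensities.
packaged HVAC unit: 82 − 20·log₁₀(9.0/4.9) = 82 − 5.28 = 76.72 dB SPL.
hydraulic press: 92 − 20·log₁₀(24.8/1.9) = 92 − 22.31 = 69.69 dB SPL.
Σ 10^(L/10) = 5.628e+07 → L_total = 10·log₁₀(5.628e+07) = 77.50 dB SPL.

77.5 dB SPL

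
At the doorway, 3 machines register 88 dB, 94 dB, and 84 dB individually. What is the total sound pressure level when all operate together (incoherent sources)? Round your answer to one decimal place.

Incoherent sources combine by intensity addition: L_total = 10·log₁₀(Σ 10^(L_i/10)).
Σ 10^(L/10) = 10^(88/10) + 10^(94/10) + 10^(84/10) = 3.394e+09.
L_total = 10·log₁₀(3.394e+09) = 95.31 dB.

95.3 dB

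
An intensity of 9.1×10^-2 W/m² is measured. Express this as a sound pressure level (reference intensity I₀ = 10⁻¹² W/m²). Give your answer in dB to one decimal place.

109.6 dB

Dividing by I₀ shifts the exponent by 12: I/I₀ = 9.1×10^10.
L = 10·(0.9590 + 10) = 109.59 dB.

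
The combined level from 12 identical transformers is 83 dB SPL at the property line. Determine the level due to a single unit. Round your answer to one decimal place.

For N identical incoherent sources L_total = L₁ + 10·log₁₀ N, so L₁ = 83 − 10·log₁₀(12) = 83 − 10.792.

72.2 dB SPL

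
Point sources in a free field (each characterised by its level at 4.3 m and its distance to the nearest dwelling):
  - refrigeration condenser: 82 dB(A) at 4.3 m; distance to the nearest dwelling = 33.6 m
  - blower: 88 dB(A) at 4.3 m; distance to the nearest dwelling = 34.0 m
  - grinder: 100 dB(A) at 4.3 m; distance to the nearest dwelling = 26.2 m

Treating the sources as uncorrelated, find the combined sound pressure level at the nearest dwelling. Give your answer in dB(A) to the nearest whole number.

First find each source's level at the receiver (point-source: −20·log₁₀(r/r_ref)), then combine on an intensity basis.
refrigeration condenser: 82 − 20·log₁₀(33.6/4.3) = 82 − 17.86 = 64.14 dB(A).
blower: 88 − 20·log₁₀(34.0/4.3) = 88 − 17.96 = 70.04 dB(A).
grinder: 100 − 20·log₁₀(26.2/4.3) = 100 − 15.70 = 84.30 dB(A).
Σ 10^(L/10) = 2.820e+08 → L_total = 10·log₁₀(2.820e+08) = 84.50 dB(A).

85 dB(A)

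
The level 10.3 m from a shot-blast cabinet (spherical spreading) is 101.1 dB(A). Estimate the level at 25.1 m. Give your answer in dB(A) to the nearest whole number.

For a point source, L₂ = L₁ − 20·log₁₀(r₂/r₁).
L₂ = 101.1 − 20·log₁₀(25.1/10.3) = 101.1 − 7.737 = 93.36 dB(A).

93 dB(A)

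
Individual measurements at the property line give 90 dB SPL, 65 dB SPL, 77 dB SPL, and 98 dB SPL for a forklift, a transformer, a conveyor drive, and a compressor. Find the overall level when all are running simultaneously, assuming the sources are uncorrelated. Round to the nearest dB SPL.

99 dB SPL

Incoherent sources combine by intensity addition: L_total = 10·log₁₀(Σ 10^(L_i/10)).
Σ 10^(L/10) = 10^(90/10) + 10^(65/10) + 10^(77/10) + 10^(98/10) = 7.363e+09.
L_total = 10·log₁₀(7.363e+09) = 98.67 dB SPL.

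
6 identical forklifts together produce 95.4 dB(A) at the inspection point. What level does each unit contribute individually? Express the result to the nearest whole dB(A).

Dividing the total intensity by 6 lowers the level by 10·log₁₀ 6 = 7.782 dB: L₁ = 95.4 − 7.782.

88 dB(A)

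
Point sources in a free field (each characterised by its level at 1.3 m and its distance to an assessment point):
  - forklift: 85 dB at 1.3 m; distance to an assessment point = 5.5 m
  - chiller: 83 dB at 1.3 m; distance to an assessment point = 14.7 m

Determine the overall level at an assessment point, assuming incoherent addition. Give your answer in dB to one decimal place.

Propagate each source to the receiver with L = L_ref − 20·log₁₀(r/r_ref), then add intensities.
forklift: 85 − 20·log₁₀(5.5/1.3) = 85 − 12.53 = 72.47 dB.
chiller: 83 − 20·log₁₀(14.7/1.3) = 83 − 21.07 = 61.93 dB.
Σ 10^(L/10) = 1.923e+07 → L_total = 10·log₁₀(1.923e+07) = 72.84 dB.

72.8 dB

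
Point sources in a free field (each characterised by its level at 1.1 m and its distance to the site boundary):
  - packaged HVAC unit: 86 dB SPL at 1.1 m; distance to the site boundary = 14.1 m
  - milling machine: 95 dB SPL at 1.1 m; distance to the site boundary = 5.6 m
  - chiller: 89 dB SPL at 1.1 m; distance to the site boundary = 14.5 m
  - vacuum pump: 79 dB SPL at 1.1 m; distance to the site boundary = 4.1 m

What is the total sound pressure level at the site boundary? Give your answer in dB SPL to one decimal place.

81.3 dB SPL

Apply inverse-square spreading to bring every level to the receiver, then sum 10^(L/10).
packaged HVAC unit: 86 − 20·log₁₀(14.1/1.1) = 86 − 22.16 = 63.84 dB SPL.
milling machine: 95 − 20·log₁₀(5.6/1.1) = 95 − 14.14 = 80.86 dB SPL.
chiller: 89 − 20·log₁₀(14.5/1.1) = 89 − 22.40 = 66.60 dB SPL.
vacuum pump: 79 − 20·log₁₀(4.1/1.1) = 79 − 11.43 = 67.57 dB SPL.
Σ 10^(L/10) = 1.347e+08 → L_total = 10·log₁₀(1.347e+08) = 81.29 dB SPL.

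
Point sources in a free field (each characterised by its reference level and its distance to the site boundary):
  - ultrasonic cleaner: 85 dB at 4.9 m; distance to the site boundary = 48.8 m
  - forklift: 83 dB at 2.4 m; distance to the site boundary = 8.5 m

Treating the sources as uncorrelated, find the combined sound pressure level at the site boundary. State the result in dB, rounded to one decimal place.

Apply inverse-square spreading to bring every level to the receiver, then sum 10^(L/10).
ultrasonic cleaner: 85 − 20·log₁₀(48.8/4.9) = 85 − 19.96 = 65.04 dB.
forklift: 83 − 20·log₁₀(8.5/2.4) = 83 − 10.98 = 72.02 dB.
Σ 10^(L/10) = 1.910e+07 → L_total = 10·log₁₀(1.910e+07) = 72.81 dB.

72.8 dB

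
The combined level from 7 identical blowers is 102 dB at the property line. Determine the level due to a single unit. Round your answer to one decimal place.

For N identical incoherent sources L_total = L₁ + 10·log₁₀ N, so L₁ = 102 − 10·log₁₀(7) = 102 − 8.451.

93.5 dB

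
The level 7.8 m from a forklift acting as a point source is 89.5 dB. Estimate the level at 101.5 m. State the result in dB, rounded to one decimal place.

For a point source, L₂ = L₁ − 20·log₁₀(r₂/r₁).
L₂ = 89.5 − 20·log₁₀(101.5/7.8) = 89.5 − 22.287 = 67.21 dB.

67.2 dB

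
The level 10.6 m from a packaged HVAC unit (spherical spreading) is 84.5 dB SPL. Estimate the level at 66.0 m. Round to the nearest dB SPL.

69 dB SPL

Point-source attenuation: ΔL = 20·log₁₀(r₂/r₁) = 20·log₁₀(66.0/10.6) = 15.885 dB.
L₂ = 84.5 − 20·log₁₀(66.0/10.6) = 84.5 − 15.885 = 68.62 dB SPL.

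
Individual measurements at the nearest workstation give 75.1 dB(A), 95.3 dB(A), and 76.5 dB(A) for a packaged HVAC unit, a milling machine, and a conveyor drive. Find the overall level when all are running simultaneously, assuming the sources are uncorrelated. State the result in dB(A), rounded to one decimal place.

95.4 dB(A)

For uncorrelated sources the intensities add, so convert each level to linear form, sum, and take 10·log₁₀ of the total.
Σ 10^(L/10) = 10^(75.1/10) + 10^(95.3/10) + 10^(76.5/10) = 3.465e+09.
L_total = 10·log₁₀(3.465e+09) = 95.40 dB(A).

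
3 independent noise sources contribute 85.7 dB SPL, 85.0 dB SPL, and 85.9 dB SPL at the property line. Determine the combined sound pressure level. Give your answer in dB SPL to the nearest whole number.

Incoherent sources combine by intensity addition: L_total = 10·log₁₀(Σ 10^(L_i/10)).
Σ 10^(L/10) = 10^(85.7/10) + 10^(85.0/10) + 10^(85.9/10) = 1.077e+09.
L_total = 10·log₁₀(1.077e+09) = 90.32 dB SPL.

90 dB SPL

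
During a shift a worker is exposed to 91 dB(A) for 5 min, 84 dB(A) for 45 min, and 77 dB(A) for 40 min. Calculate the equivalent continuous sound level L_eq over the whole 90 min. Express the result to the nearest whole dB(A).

83 dB(A)

L_eq = 10·log₁₀[(1/T)·Σ tᵢ·10^(Lᵢ/10)] with T = 90 min.
Σ tᵢ·10^(Lᵢ/10) = 5·10^(91/10) + 45·10^(84/10) + 40·10^(77/10) = 1.960e+10.
L_eq = 10·log₁₀(1.960e+10/90) = 83.38 dB(A).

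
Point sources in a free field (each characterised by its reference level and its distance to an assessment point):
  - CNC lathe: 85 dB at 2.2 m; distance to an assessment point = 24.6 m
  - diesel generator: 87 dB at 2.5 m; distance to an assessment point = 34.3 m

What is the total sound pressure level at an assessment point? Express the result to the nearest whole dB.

First find each source's level at the receiver (point-source: −20·log₁₀(r/r_ref)), then combine on an intensity basis.
CNC lathe: 85 − 20·log₁₀(24.6/2.2) = 85 − 20.97 = 64.03 dB.
diesel generator: 87 − 20·log₁₀(34.3/2.5) = 87 − 22.75 = 64.25 dB.
Σ 10^(L/10) = 5.192e+06 → L_total = 10·log₁₀(5.192e+06) = 67.15 dB.

67 dB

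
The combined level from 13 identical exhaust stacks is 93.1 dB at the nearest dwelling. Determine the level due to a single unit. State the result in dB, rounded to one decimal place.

82.0 dB

13 equal contributions raise the level by 10·log₁₀ 13 = 11.139 dB, so each unit alone gives 93.1 − 11.139.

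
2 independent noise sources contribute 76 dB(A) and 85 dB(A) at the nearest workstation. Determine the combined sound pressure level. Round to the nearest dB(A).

86 dB(A)

For uncorrelated sources the intensities add, so convert each level to linear form, sum, and take 10·log₁₀ of the total.
Σ 10^(L/10) = 10^(76/10) + 10^(85/10) = 3.560e+08.
L_total = 10·log₁₀(3.560e+08) = 85.51 dB(A).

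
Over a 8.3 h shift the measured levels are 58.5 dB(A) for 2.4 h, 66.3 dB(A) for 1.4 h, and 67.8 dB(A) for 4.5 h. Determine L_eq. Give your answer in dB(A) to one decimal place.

L_eq = 10·log₁₀[(1/T)·Σ tᵢ·10^(Lᵢ/10)] with T = 8.3 h.
Σ tᵢ·10^(Lᵢ/10) = 2.4·10^(58.5/10) + 1.4·10^(66.3/10) + 4.5·10^(67.8/10) = 3.479e+07.
L_eq = 10·log₁₀(3.479e+07/8.3) = 66.22 dB(A).

66.2 dB(A)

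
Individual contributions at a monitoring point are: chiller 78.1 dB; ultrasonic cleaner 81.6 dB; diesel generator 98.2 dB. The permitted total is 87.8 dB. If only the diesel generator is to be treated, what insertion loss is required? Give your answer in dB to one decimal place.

12.3 dB

Everything except the diesel generator sums to 10^(78.1/10) + 10^(81.6/10) = 2.091e+08 in linear terms, 83.20 dB.
To meet 87.8 dB overall, the treated diesel generator may contribute at most 10^(87.8/10) − 2.091e+08 = 3.935e+08, i.e. 85.95 dB.
So the diesel generator must be reduced from 98.2 to 85.95 dB: IL = 12.25 dB.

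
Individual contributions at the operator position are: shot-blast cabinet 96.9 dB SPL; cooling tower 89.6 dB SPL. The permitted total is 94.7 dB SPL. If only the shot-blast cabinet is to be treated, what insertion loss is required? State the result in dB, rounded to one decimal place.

The untreated sources together contribute 10^(89.6/10) = 9.120e+08, i.e. 89.60 dB SPL.
To meet 94.7 dB SPL overall, the treated shot-blast cabinet may contribute at most 10^(94.7/10) − 9.120e+08 = 2.039e+09, i.e. 93.09 dB SPL.
So the shot-blast cabinet must be reduced from 96.9 to 93.09 dB SPL: IL = 3.81 dB.

3.8 dB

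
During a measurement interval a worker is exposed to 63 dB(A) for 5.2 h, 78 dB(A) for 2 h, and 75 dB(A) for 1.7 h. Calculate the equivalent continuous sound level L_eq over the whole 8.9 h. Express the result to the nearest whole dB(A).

73 dB(A)

Weight each interval's intensity by its duration and average over T = 8.9 h:
Σ tᵢ·10^(Lᵢ/10) = 5.2·10^(63/10) + 2·10^(78/10) + 1.7·10^(75/10) = 1.903e+08.
L_eq = 10·log₁₀(1.903e+08/8.9) = 73.30 dB(A).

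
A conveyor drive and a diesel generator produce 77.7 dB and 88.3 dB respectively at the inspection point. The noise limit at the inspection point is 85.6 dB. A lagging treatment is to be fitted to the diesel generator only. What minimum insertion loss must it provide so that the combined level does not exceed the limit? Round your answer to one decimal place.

Fixed contribution from the other source: Σ 10^(L/10) = 10^(77.7/10) = 5.888e+07 (77.70 dB).
To meet 85.6 dB overall, the treated diesel generator may contribute at most 10^(85.6/10) − 5.888e+07 = 3.042e+08, i.e. 84.83 dB.
So the diesel generator must be reduced from 88.3 to 84.83 dB: IL = 3.47 dB.

3.5 dB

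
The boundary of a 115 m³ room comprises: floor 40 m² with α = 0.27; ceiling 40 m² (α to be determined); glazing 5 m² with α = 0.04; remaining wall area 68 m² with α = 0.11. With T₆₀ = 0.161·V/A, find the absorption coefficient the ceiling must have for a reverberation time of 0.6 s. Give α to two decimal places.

0.31

From T₆₀ = 0.161·V/A, the target T₆₀ = 0.6 s needs A = 0.161·115/0.6 = 30.86 m².
Absorption from the other surfaces = 40·0.27 + 5·0.04 + 68·0.11 = 18.48 m², so the ceiling must supply 12.38 m² over 40 m².
α = 12.38/40 = 0.309.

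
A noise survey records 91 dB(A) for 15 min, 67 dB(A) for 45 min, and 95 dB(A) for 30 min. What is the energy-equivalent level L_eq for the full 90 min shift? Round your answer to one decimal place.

91.0 dB(A)

L_eq = 10·log₁₀[(1/T)·Σ tᵢ·10^(Lᵢ/10)] with T = 90 min.
Σ tᵢ·10^(Lᵢ/10) = 15·10^(91/10) + 45·10^(67/10) + 30·10^(95/10) = 1.140e+11.
L_eq = 10·log₁₀(1.140e+11/90) = 91.03 dB(A).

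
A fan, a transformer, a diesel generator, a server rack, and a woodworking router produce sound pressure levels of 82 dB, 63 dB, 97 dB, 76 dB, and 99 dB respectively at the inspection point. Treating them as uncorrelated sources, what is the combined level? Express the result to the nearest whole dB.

Incoherent sources combine by intensity addition: L_total = 10·log₁₀(Σ 10^(L_i/10)).
Σ 10^(L/10) = 10^(82/10) + 10^(63/10) + 10^(97/10) + 10^(76/10) + 10^(99/10) = 1.316e+10.
L_total = 10·log₁₀(1.316e+10) = 101.19 dB.

101 dB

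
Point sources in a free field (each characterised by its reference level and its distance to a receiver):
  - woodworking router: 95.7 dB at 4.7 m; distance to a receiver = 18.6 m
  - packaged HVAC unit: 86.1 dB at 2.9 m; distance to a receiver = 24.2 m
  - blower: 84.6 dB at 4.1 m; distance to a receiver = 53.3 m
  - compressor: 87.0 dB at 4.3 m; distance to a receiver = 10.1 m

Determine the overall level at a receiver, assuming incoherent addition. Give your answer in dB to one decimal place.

First find each source's level at the receiver (point-source: −20·log₁₀(r/r_ref)), then combine on an intensity basis.
woodworking router: 95.7 − 20·log₁₀(18.6/4.7) = 95.7 − 11.95 = 83.75 dB.
packaged HVAC unit: 86.1 − 20·log₁₀(24.2/2.9) = 86.1 − 18.43 = 67.67 dB.
blower: 84.6 − 20·log₁₀(53.3/4.1) = 84.6 − 22.28 = 62.32 dB.
compressor: 87.0 − 20·log₁₀(10.1/4.3) = 87.0 − 7.42 = 79.58 dB.
Σ 10^(L/10) = 3.356e+08 → L_total = 10·log₁₀(3.356e+08) = 85.26 dB.

85.3 dB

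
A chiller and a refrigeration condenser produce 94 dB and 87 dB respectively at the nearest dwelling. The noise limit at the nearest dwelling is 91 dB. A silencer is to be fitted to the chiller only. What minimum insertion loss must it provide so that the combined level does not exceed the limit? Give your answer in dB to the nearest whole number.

5 dB

Fixed contribution from the other source: Σ 10^(L/10) = 10^(87/10) = 5.012e+08 (87.00 dB).
To meet 91 dB overall, the treated chiller may contribute at most 10^(91/10) − 5.012e+08 = 7.577e+08, i.e. 88.80 dB.
Required insertion loss = 94 − 88.80 = 5.20 dB.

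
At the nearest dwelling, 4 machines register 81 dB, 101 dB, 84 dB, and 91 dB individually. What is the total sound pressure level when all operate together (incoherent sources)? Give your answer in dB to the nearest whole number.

For uncorrelated sources the intensities add, so convert each level to linear form, sum, and take 10·log₁₀ of the total.
Σ 10^(L/10) = 10^(81/10) + 10^(101/10) + 10^(84/10) + 10^(91/10) = 1.423e+10.
L_total = 10·log₁₀(1.423e+10) = 101.53 dB.

102 dB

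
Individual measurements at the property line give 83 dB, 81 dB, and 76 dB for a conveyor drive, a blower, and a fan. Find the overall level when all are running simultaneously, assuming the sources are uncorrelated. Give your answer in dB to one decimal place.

For uncorrelated sources the intensities add, so convert each level to linear form, sum, and take 10·log₁₀ of the total.
Σ 10^(L/10) = 10^(83/10) + 10^(81/10) + 10^(76/10) = 3.652e+08.
L_total = 10·log₁₀(3.652e+08) = 85.63 dB.

85.6 dB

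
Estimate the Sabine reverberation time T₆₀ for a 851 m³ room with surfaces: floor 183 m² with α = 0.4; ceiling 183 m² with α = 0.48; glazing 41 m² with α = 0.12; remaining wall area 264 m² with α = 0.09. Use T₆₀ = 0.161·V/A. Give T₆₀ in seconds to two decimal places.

Total absorption A = 183·0.4 + 183·0.48 + 41·0.12 + 264·0.09 = 189.72 m² sabins.
T₆₀ = 0.161 × 851 / 189.72 = 0.722 s.

0.72 s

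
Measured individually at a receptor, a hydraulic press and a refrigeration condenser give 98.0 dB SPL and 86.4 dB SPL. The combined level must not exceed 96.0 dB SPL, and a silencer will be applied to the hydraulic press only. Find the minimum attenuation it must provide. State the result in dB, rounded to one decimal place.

2.5 dB

Everything except the hydraulic press sums to 10^(86.4/10) = 4.365e+08 in linear terms, 86.40 dB SPL.
To meet 96.0 dB SPL overall, the treated hydraulic press may contribute at most 10^(96.0/10) − 4.365e+08 = 3.545e+09, i.e. 95.50 dB SPL.
Required insertion loss = 98.0 − 95.50 = 2.50 dB.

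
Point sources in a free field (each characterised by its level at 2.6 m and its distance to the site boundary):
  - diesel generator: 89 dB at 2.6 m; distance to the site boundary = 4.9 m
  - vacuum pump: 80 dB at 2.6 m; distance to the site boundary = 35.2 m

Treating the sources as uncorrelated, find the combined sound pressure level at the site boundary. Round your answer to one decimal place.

83.5 dB

Propagate each source to the receiver with L = L_ref − 20·log₁₀(r/r_ref), then add intensities.
diesel generator: 89 − 20·log₁₀(4.9/2.6) = 89 − 5.50 = 83.50 dB.
vacuum pump: 80 − 20·log₁₀(35.2/2.6) = 80 − 22.63 = 57.37 dB.
Σ 10^(L/10) = 2.242e+08 → L_total = 10·log₁₀(2.242e+08) = 83.51 dB.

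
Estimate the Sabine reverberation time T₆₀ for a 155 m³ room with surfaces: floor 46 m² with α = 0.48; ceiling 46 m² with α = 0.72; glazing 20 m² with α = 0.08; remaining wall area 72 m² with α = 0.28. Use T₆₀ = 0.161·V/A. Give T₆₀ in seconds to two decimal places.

0.32 s

Total absorption A = 46·0.48 + 46·0.72 + 20·0.08 + 72·0.28 = 76.96 m² sabins.
T₆₀ = 0.161 × 155 / 76.96 = 0.324 s.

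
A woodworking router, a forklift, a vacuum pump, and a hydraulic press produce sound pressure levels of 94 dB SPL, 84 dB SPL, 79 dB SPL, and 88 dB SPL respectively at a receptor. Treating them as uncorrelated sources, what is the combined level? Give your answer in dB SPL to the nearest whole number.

For uncorrelated sources the intensities add, so convert each level to linear form, sum, and take 10·log₁₀ of the total.
Σ 10^(L/10) = 10^(94/10) + 10^(84/10) + 10^(79/10) + 10^(88/10) = 3.473e+09.
L_total = 10·log₁₀(3.473e+09) = 95.41 dB SPL.

95 dB SPL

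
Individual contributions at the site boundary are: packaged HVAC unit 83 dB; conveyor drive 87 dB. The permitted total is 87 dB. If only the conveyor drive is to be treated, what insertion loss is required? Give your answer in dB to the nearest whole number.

2 dB

The untreated sources together contribute 10^(83/10) = 1.995e+08, i.e. 83.00 dB.
To meet 87 dB overall, the treated conveyor drive may contribute at most 10^(87/10) − 1.995e+08 = 3.017e+08, i.e. 84.80 dB.
So the conveyor drive must be reduced from 87 to 84.80 dB: IL = 2.20 dB.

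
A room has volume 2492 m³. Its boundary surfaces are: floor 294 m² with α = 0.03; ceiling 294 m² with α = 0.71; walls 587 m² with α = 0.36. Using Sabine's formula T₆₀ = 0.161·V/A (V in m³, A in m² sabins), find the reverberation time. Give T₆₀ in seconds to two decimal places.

0.94 s

A = Σ Sᵢαᵢ = 294·0.03 + 294·0.71 + 587·0.36 = 428.88 m².
T₆₀ = 0.161 × 2492 / 428.88 = 0.935 s.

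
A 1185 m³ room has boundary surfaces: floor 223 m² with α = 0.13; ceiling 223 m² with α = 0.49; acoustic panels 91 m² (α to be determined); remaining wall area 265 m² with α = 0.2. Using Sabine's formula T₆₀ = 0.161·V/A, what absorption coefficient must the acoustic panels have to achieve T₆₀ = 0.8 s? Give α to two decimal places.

Required total absorption A = 0.161·1185/0.8 = 238.48 m².
Absorption from the other surfaces = 223·0.13 + 223·0.49 + 265·0.2 = 191.26 m², so the acoustic panels must supply 47.22 m² over 91 m².
α = 47.22/91 = 0.519.

0.52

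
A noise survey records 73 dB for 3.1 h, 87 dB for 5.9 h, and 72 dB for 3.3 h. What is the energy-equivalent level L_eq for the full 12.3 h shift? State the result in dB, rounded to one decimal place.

Weight each interval's intensity by its duration and average over T = 12.3 h:
Σ tᵢ·10^(Lᵢ/10) = 3.1·10^(73/10) + 5.9·10^(87/10) + 3.3·10^(72/10) = 3.071e+09.
L_eq = 10·log₁₀(3.071e+09/12.3) = 83.97 dB.

84.0 dB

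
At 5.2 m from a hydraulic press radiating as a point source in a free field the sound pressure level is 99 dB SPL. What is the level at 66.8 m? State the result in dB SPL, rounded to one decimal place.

Spherical spreading from a point source gives a 20·log₁₀(r₂/r₁) drop.
L₂ = 99 − 20·log₁₀(66.8/5.2) = 99 − 22.175 = 76.82 dB SPL.

76.8 dB SPL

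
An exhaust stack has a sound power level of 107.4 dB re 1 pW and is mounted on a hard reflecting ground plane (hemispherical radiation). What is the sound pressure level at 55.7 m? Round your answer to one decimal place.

L_p = L_w − 10·log₁₀(2π·r²) with r = 55.7 m.
2π·r² = 1.949e+04 m², 10·log₁₀ of that is 42.899 dB.
L_p = 107.4 − 42.899 = 64.50 dB.

64.5 dB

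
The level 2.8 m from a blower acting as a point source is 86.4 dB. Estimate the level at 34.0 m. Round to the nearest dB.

65 dB

Spherical spreading from a point source gives a 20·log₁₀(r₂/r₁) drop.
L₂ = 86.4 − 20·log₁₀(34.0/2.8) = 86.4 − 21.686 = 64.71 dB.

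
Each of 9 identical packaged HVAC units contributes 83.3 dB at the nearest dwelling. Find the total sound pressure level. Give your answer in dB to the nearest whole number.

L_total = L₁ + 10·log₁₀ N for N identical incoherent sources.
L_total = 83.3 + 10·log₁₀(9) = 83.3 + 9.542 = 92.84 dB.

93 dB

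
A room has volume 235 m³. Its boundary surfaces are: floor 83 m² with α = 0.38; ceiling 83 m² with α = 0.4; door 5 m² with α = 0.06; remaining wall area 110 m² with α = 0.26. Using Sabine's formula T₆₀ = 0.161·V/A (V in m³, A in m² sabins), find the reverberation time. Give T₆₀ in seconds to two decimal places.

0.40 s

A = Σ Sᵢαᵢ = 83·0.38 + 83·0.4 + 5·0.06 + 110·0.26 = 93.64 m².
T₆₀ = 0.161·V/A = 0.161·235/93.64 = 0.404 s.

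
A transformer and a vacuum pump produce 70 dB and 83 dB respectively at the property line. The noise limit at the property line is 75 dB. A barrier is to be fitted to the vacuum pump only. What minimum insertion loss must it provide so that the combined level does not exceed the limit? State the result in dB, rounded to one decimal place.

The untreated sources together contribute 10^(70/10) = 1.000e+07, i.e. 70.00 dB.
To meet 75 dB overall, the treated vacuum pump may contribute at most 10^(75/10) − 1.000e+07 = 2.162e+07, i.e. 73.35 dB.
Required insertion loss = 83 − 73.35 = 9.65 dB.

9.7 dB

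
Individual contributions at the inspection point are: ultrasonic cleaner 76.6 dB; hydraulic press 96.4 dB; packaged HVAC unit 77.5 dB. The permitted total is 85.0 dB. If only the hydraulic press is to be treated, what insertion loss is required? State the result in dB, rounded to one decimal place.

13.1 dB

Fixed contribution from the other sources: Σ 10^(L/10) = 10^(76.6/10) + 10^(77.5/10) = 1.019e+08 (80.08 dB).
The limit corresponds to 10^(85.0/10) = 3.162e+08; subtracting the fixed part leaves 2.143e+08 for the hydraulic press, i.e. 83.31 dB.
Required insertion loss = 96.4 − 83.31 = 13.09 dB.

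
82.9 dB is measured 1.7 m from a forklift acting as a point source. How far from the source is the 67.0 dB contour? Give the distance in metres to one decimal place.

For a point source L₁ − L₂ = 20·log₁₀(r₂/r₁), so r₂ = r₁·10^((L₁−L₂)/20).
r₂ = 1.7·10^((82.9−67.0)/20) = 1.7·10^(15.9/20) = 10.60 m.

10.6 m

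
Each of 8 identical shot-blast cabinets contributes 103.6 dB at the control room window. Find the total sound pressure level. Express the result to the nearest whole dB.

113 dB

L_total = L₁ + 10·log₁₀ N for N identical incoherent sources.
L_total = 103.6 + 10·log₁₀(8) = 103.6 + 9.031 = 112.63 dB.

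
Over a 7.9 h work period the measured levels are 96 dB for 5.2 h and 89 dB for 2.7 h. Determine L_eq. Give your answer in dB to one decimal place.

L_eq = 10·log₁₀[(1/T)·Σ tᵢ·10^(Lᵢ/10)] with T = 7.9 h.
Σ tᵢ·10^(Lᵢ/10) = 5.2·10^(96/10) + 2.7·10^(89/10) = 2.285e+10.
L_eq = 10·log₁₀(2.285e+10/7.9) = 94.61 dB.

94.6 dB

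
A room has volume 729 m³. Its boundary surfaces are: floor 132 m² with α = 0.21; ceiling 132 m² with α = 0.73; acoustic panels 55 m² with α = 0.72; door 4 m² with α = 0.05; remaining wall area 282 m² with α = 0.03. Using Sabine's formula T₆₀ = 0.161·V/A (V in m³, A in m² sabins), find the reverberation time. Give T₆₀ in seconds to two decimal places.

A = Σ Sᵢαᵢ = 132·0.21 + 132·0.73 + 55·0.72 + 4·0.05 + 282·0.03 = 172.34 m².
T₆₀ = 0.161 × 729 / 172.34 = 0.681 s.

0.68 s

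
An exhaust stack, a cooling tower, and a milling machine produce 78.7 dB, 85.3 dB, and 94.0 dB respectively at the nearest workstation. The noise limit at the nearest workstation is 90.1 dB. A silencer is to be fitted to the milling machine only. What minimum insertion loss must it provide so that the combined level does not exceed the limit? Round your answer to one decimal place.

6.1 dB

Everything except the milling machine sums to 10^(78.7/10) + 10^(85.3/10) = 4.130e+08 in linear terms, 86.16 dB.
To meet 90.1 dB overall, the treated milling machine may contribute at most 10^(90.1/10) − 4.130e+08 = 6.103e+08, i.e. 87.86 dB.
Required insertion loss = 94.0 − 87.86 = 6.14 dB.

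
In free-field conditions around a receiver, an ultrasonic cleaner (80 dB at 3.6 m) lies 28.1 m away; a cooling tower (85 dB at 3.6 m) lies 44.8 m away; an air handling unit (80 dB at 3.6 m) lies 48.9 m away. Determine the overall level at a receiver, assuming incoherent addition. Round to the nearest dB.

Propagate each source to the receiver with L = L_ref − 20·log₁₀(r/r_ref), then add intensities.
ultrasonic cleaner: 80 − 20·log₁₀(28.1/3.6) = 80 − 17.85 = 62.15 dB.
cooling tower: 85 − 20·log₁₀(44.8/3.6) = 85 − 21.90 = 63.10 dB.
air handling unit: 80 − 20·log₁₀(48.9/3.6) = 80 − 22.66 = 57.34 dB.
Σ 10^(L/10) = 4.225e+06 → L_total = 10·log₁₀(4.225e+06) = 66.26 dB.

66 dB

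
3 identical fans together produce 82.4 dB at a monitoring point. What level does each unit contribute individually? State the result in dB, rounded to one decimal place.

77.6 dB

For N identical incoherent sources L_total = L₁ + 10·log₁₀ N, so L₁ = 82.4 − 10·log₁₀(3) = 82.4 − 4.771.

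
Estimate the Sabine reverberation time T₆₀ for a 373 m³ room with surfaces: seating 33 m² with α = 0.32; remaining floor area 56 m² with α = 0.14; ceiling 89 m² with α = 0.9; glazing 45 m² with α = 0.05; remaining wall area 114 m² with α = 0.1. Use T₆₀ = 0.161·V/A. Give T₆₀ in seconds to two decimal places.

Summing Sᵢαᵢ: 33·0.32 + 56·0.14 + 89·0.9 + 45·0.05 + 114·0.1 = 112.15 m².
T₆₀ = 0.161·V/A = 0.161·373/112.15 = 0.535 s.

0.54 s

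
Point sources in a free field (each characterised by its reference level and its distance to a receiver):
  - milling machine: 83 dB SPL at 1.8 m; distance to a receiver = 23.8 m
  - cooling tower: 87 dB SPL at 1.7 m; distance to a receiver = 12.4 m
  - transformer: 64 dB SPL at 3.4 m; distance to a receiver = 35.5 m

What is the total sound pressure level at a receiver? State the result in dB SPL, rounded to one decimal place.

Propagate each source to the receiver with L = L_ref − 20·log₁₀(r/r_ref), then add intensities.
milling machine: 83 − 20·log₁₀(23.8/1.8) = 83 − 22.43 = 60.57 dB SPL.
cooling tower: 87 − 20·log₁₀(12.4/1.7) = 87 − 17.26 = 69.74 dB SPL.
transformer: 64 − 20·log₁₀(35.5/3.4) = 64 − 20.37 = 43.63 dB SPL.
Σ 10^(L/10) = 1.058e+07 → L_total = 10·log₁₀(1.058e+07) = 70.25 dB SPL.

70.2 dB SPL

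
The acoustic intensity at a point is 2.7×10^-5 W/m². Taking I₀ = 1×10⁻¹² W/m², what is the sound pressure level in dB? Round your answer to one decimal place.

74.3 dB

Dividing by I₀ shifts the exponent by 12: I/I₀ = 2.7×10^7.
L = 10·(0.4314 + 7) = 74.31 dB.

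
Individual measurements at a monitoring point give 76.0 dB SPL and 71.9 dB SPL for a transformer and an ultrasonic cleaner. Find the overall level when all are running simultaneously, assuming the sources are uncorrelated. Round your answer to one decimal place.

For uncorrelated sources the intensities add, so convert each level to linear form, sum, and take 10·log₁₀ of the total.
Σ 10^(L/10) = 10^(76.0/10) + 10^(71.9/10) = 5.530e+07.
L_total = 10·log₁₀(5.530e+07) = 77.43 dB SPL.

77.4 dB SPL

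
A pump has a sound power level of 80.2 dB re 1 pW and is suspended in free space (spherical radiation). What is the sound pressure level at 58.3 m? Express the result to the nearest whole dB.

34 dB

Free-field spherical radiation: L_p = L_w − 10·log₁₀(4π·r²), r = 58.3 m.
4π·r² = 4.271e+04 m², 10·log₁₀ of that is 46.305 dB.
L_p = 80.2 − 46.305 = 33.89 dB.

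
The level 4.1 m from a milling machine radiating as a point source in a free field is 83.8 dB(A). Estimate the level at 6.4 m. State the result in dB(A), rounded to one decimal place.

Spherical spreading from a point source gives a 20·log₁₀(r₂/r₁) drop.
L₂ = 83.8 − 20·log₁₀(6.4/4.1) = 83.8 − 3.868 = 79.93 dB(A).

79.9 dB(A)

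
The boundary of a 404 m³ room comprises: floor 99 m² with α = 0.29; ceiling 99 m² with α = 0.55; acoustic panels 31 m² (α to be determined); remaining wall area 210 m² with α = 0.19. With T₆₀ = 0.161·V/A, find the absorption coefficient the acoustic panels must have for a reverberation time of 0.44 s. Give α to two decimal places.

From T₆₀ = 0.161·V/A, the target T₆₀ = 0.44 s needs A = 0.161·404/0.44 = 147.83 m².
Absorption from the other surfaces = 99·0.29 + 99·0.55 + 210·0.19 = 123.06 m², so the acoustic panels must supply 24.77 m² over 31 m².
α = 24.77/31 = 0.799.

0.80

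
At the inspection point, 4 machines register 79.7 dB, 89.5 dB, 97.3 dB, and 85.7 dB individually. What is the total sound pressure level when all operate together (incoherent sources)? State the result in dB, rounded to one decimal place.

98.3 dB

Incoherent sources combine by intensity addition: L_total = 10·log₁₀(Σ 10^(L_i/10)).
Σ 10^(L/10) = 10^(79.7/10) + 10^(89.5/10) + 10^(97.3/10) + 10^(85.7/10) = 6.726e+09.
L_total = 10·log₁₀(6.726e+09) = 98.28 dB.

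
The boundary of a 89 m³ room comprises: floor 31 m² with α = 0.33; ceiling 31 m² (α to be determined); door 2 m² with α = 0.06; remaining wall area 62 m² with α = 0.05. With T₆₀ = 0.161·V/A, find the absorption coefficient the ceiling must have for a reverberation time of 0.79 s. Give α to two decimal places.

Required total absorption A = 0.161·89/0.79 = 18.14 m².
Absorption from the other surfaces = 31·0.33 + 2·0.06 + 62·0.05 = 13.45 m², so the ceiling must supply 4.69 m² over 31 m².
α = 4.69/31 = 0.151.

0.15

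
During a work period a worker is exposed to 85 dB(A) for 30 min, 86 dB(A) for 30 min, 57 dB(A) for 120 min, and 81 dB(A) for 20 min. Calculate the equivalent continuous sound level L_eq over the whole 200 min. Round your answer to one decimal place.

80.8 dB(A)

The energy average is taken in the linear domain: L_eq = 10·log₁₀[(Σ tᵢ·10^(Lᵢ/10))/T], T = 200 min.
Σ tᵢ·10^(Lᵢ/10) = 30·10^(85/10) + 30·10^(86/10) + 120·10^(57/10) + 20·10^(81/10) = 2.401e+10.
L_eq = 10·log₁₀(2.401e+10/200) = 80.79 dB(A).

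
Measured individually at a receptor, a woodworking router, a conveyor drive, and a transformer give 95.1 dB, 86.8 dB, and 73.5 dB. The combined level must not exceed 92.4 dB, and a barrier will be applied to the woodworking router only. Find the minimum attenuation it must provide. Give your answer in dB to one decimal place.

4.2 dB

The untreated sources together contribute 10^(86.8/10) + 10^(73.5/10) = 5.010e+08, i.e. 87.00 dB.
To meet 92.4 dB overall, the treated woodworking router may contribute at most 10^(92.4/10) − 5.010e+08 = 1.237e+09, i.e. 90.92 dB.
Required insertion loss = 95.1 − 90.92 = 4.18 dB.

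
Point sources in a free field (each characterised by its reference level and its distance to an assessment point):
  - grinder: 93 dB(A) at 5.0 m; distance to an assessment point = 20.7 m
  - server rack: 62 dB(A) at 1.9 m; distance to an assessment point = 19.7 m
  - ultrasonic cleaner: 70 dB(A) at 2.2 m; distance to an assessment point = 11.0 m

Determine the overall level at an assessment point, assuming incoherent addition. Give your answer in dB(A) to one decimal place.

80.7 dB(A)

Apply inverse-square spreading to bring every level to the receiver, then sum 10^(L/10).
grinder: 93 − 20·log₁₀(20.7/5.0) = 93 − 12.34 = 80.66 dB(A).
server rack: 62 − 20·log₁₀(19.7/1.9) = 62 − 20.31 = 41.69 dB(A).
ultrasonic cleaner: 70 − 20·log₁₀(11.0/2.2) = 70 − 13.98 = 56.02 dB(A).
Σ 10^(L/10) = 1.168e+08 → L_total = 10·log₁₀(1.168e+08) = 80.68 dB(A).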